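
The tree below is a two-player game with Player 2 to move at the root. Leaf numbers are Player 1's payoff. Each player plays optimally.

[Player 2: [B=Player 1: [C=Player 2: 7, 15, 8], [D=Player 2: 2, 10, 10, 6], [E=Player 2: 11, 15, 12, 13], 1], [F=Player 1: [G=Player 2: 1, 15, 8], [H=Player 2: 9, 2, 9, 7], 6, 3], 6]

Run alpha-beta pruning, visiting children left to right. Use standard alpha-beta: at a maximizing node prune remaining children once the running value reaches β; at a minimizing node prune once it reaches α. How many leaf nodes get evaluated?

C [α=-∞,β=+∞]: v=7
D [α=7,β=+∞]: v=2 after child 1 ≤ α → α-cutoff, skip 3
E [α=7,β=+∞]: v=11
B [α=-∞,β=+∞]: v=11
G [α=-∞,β=11]: v=1
H [α=1,β=11]: v=2
F [α=-∞,β=11]: v=6
Root [α=-∞,β=+∞]: v=6
Leaves evaluated: 19 of 22.

19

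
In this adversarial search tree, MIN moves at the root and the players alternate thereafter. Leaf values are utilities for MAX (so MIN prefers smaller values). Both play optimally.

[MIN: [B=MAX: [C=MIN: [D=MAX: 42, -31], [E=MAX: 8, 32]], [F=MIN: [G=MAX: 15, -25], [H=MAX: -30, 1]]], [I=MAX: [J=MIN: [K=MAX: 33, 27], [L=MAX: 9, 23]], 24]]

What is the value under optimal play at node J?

23

K: max(33, 27) = 33
L: max(9, 23) = 23
J: min(33, 23) = 23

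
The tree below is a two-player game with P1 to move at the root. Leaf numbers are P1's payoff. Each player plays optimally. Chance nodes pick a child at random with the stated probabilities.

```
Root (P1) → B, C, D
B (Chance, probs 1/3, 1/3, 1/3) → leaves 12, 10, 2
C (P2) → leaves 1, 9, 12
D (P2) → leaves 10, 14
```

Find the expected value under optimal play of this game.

B (Chance): 1/3·12 + 1/3·10 + 1/3·2 = 8
C (P2): min(1, 9, 12) = 1
D (P2): min(10, 14) = 10
Root (P1): max(8, 1, 10) = 10

10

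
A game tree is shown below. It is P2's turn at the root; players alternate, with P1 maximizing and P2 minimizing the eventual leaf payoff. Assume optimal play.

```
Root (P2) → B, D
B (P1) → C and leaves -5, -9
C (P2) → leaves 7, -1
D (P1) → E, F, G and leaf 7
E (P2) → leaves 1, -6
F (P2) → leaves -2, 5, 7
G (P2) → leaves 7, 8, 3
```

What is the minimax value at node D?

7

E: min(1, -6) = -6
F: min(-2, 5, 7) = -2
G: min(7, 8, 3) = 3
D: max(-6, -2, 3, 7) = 7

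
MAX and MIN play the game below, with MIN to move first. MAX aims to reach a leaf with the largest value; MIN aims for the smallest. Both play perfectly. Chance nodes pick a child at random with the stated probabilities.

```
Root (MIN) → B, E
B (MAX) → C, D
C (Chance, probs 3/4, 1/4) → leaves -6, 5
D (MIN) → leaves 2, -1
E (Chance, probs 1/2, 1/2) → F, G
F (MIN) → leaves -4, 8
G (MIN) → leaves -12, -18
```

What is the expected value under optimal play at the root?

-11

C (Chance): 3/4·-6 + 1/4·5 = -3.25
D (MIN): min(2, -1) = -1
B (MAX): max(-3.25, -1) = -1
F (MIN): min(-4, 8) = -4
G (MIN): min(-12, -18) = -18
E (Chance): 1/2·-4 + 1/2·-18 = -11
Root (MIN): min(-1, -11) = -11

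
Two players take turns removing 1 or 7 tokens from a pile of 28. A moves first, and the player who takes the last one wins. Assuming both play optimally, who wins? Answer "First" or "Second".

W/L table (W = player to move can force a win):
i:   0  1  2  3  4  5  6  7  8  9 10 11 12 13 14 15 16 17 18 19 20 21 22 23 24 25 26 27 28
     L  W  L  W  L  W  L  W  L  W  L  W  L  W  L  W  L  W  L  W  L  W  L  W  L  W  L  W  L
Position 28 is L, so the second player wins.

Second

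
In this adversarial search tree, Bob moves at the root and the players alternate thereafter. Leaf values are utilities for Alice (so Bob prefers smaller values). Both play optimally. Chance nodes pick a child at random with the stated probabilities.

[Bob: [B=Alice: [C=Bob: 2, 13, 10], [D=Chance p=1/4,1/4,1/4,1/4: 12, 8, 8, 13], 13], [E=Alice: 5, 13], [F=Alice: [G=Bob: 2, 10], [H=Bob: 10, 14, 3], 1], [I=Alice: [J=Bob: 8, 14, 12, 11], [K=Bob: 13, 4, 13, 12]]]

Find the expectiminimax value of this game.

3

C (Bob): min(2, 13, 10) = 2
D (Chance): 1/4·12 + 1/4·8 + 1/4·8 + 1/4·13 = 10.25
B (Alice): max(2, 10.25, 13) = 13
E (Alice): max(5, 13) = 13
G (Bob): min(2, 10) = 2
H (Bob): min(10, 14, 3) = 3
F (Alice): max(2, 3, 1) = 3
J (Bob): min(8, 14, 12, 11) = 8
K (Bob): min(13, 4, 13, 12) = 4
I (Alice): max(8, 4) = 8
Root (Bob): min(13, 13, 3, 8) = 3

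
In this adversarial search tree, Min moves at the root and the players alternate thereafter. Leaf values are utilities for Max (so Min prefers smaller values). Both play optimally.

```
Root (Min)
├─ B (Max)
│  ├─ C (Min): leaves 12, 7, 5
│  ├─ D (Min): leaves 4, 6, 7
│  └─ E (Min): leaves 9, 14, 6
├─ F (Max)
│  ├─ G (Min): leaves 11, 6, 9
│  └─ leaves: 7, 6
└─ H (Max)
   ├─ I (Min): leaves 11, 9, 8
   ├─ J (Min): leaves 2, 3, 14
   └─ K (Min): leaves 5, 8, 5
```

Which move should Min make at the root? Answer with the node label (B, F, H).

B

C (Min): min(12, 7, 5) = 5
D (Min): min(4, 6, 7) = 4
E (Min): min(9, 14, 6) = 6
B (Max): max(5, 4, 6) = 6
G (Min): min(11, 6, 9) = 6
F (Max): max(6, 7, 6) = 7
I (Min): min(11, 9, 8) = 8
J (Min): min(2, 3, 14) = 2
K (Min): min(5, 8, 5) = 5
H (Max): max(8, 2, 5) = 8
Root (Min): min(6, 7, 8) = 6
Min picks the child with the lowest value: B (value 6).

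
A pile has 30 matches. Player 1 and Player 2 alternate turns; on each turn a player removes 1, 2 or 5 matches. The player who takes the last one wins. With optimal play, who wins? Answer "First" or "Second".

Positions where the player to move wins (W) vs loses (L):
i:   0  1  2  3  4  5  6  7  8  9 10 11 12 13 14 15 16 17 18 19 20 21 22 23 24 25 26 27 28 29 30
     L  W  W  L  W  W  L  W  W  L  W  W  L  W  W  L  W  W  L  W  W  L  W  W  L  W  W  L  W  W  L
Position 30 is L, so the second player wins.

Second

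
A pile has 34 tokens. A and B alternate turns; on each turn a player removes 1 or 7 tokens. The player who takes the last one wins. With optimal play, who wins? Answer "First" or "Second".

Second

Mark each pile size as W (mover wins) or L (mover loses):
i:   0  1  2  3  4  5  6  7  8  9 10 11 12 13 14 15 16 17 18 19 20 21 22 23 24 25 26 27 28 29 30 31 32 33 34
     L  W  L  W  L  W  L  W  L  W  L  W  L  W  L  W  L  W  L  W  L  W  L  W  L  W  L  W  L  W  L  W  L  W  L
Position 34 is L, so the second player wins.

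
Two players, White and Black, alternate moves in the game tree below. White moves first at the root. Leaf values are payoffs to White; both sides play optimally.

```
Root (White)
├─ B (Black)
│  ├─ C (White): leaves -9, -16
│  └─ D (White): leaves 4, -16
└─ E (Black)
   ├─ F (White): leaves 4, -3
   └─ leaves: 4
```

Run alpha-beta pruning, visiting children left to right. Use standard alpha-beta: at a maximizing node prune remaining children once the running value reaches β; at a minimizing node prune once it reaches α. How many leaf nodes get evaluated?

C [α=-∞,β=+∞]: v=-9
D [α=-∞,β=-9]: v=4 after child 1 ≥ β → β-cutoff, skip 1
B [α=-∞,β=+∞]: v=-9
F [α=-9,β=+∞]: v=4
E [α=-9,β=+∞]: v=4
Root [α=-∞,β=+∞]: v=4
Leaves evaluated: 6 of 7.

6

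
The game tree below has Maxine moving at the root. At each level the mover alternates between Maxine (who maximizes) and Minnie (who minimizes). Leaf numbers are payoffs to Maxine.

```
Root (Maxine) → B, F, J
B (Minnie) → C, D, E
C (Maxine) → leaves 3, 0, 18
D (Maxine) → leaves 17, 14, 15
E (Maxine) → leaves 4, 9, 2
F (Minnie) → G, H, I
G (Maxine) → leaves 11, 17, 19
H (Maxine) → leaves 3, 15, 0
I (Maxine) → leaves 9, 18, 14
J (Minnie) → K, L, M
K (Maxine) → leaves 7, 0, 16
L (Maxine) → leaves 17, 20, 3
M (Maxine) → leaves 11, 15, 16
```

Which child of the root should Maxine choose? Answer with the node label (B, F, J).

J

C (Maxine): max(3, 0, 18) = 18
D (Maxine): max(17, 14, 15) = 17
E (Maxine): max(4, 9, 2) = 9
B (Minnie): min(18, 17, 9) = 9
G (Maxine): max(11, 17, 19) = 19
H (Maxine): max(3, 15, 0) = 15
I (Maxine): max(9, 18, 14) = 18
F (Minnie): min(19, 15, 18) = 15
K (Maxine): max(7, 0, 16) = 16
L (Maxine): max(17, 20, 3) = 20
M (Maxine): max(11, 15, 16) = 16
J (Minnie): min(16, 20, 16) = 16
Root (Maxine): max(9, 15, 16) = 16
Maxine picks the child with the highest value: J (value 16).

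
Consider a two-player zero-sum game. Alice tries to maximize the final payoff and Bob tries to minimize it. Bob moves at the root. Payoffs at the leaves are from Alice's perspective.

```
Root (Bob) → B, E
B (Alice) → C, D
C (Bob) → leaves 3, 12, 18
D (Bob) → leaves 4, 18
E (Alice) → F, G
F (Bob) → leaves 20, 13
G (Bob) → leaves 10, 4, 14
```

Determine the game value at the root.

4

C (Bob): min(3, 12, 18) = 3
D (Bob): min(4, 18) = 4
B (Alice): max(3, 4) = 4
F (Bob): min(20, 13) = 13
G (Bob): min(10, 4, 14) = 4
E (Alice): max(13, 4) = 13
Root (Bob): min(4, 13) = 4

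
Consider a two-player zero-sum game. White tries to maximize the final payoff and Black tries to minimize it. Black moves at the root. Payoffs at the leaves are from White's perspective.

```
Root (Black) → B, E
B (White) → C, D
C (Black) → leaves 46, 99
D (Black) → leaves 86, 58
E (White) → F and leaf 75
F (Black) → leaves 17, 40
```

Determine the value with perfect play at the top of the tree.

C (Black): min(46, 99) = 46
D (Black): min(86, 58) = 58
B (White): max(46, 58) = 58
F (Black): min(17, 40) = 17
E (White): max(17, 75) = 75
Root (Black): min(58, 75) = 58

58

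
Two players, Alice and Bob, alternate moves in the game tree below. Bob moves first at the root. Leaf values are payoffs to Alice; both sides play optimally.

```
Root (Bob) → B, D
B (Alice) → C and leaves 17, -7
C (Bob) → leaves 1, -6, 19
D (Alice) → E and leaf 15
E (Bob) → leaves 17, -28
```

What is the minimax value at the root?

C (Bob): min(1, -6, 19) = -6
B (Alice): max(-6, 17, -7) = 17
E (Bob): min(17, -28) = -28
D (Alice): max(-28, 15) = 15
Root (Bob): min(17, 15) = 15

15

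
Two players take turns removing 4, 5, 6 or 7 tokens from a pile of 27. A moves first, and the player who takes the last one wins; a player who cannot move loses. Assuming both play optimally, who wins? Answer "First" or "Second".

Positions where the player to move wins (W) vs loses (L):
i:   0  1  2  3  4  5  6  7  8  9 10 11 12 13 14 15 16 17 18 19 20 21 22 23 24 25 26 27
     L  L  L  L  W  W  W  W  W  W  W  L  L  L  L  W  W  W  W  W  W  W  L  L  L  L  W  W
Position 27 is W, so the first player wins.

First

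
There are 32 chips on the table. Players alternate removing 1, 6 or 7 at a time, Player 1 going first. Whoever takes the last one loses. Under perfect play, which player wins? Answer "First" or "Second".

Compute winning (W) and losing (L) positions by backward induction:
i:   0  1  2  3  4  5  6  7  8  9 10 11 12 13 14 15 16 17 18 19 20 21 22 23 24 25 26 27 28 29 30 31 32
     W  L  W  L  W  L  W  W  W  W  W  W  W  L  W  L  W  L  W  W  W  W  W  W  W  L  W  L  W  L  W  W  W
Position 32 is W, so the first player wins.

First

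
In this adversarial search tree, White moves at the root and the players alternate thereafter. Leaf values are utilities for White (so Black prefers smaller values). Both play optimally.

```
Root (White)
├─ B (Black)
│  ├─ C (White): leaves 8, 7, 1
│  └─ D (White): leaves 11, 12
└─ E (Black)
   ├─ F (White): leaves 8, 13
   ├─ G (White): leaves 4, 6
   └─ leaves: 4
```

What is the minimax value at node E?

F: max(8, 13) = 13
G: max(4, 6) = 6
E: min(13, 6, 4) = 4

4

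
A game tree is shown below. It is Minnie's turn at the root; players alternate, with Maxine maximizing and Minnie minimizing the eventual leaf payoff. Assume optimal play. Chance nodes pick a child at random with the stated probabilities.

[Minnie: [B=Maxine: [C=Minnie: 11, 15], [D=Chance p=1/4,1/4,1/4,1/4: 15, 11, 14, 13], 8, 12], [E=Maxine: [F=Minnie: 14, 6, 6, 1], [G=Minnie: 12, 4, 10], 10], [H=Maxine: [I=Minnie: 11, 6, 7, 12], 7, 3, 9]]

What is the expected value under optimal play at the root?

C (Minnie): min(11, 15) = 11
D (Chance): 1/4·15 + 1/4·11 + 1/4·14 + 1/4·13 = 13.25
B (Maxine): max(11, 13.25, 8, 12) = 13.25
F (Minnie): min(14, 6, 6, 1) = 1
G (Minnie): min(12, 4, 10) = 4
E (Maxine): max(1, 4, 10) = 10
I (Minnie): min(11, 6, 7, 12) = 6
H (Maxine): max(6, 7, 3, 9) = 9
Root (Minnie): min(13.25, 10, 9) = 9

9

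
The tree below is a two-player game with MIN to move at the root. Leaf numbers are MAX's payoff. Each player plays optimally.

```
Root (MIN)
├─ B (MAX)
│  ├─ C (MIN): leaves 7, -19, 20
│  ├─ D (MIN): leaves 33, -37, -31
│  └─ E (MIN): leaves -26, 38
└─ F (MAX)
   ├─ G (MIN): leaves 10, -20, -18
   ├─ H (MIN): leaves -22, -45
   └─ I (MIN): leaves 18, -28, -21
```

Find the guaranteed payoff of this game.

-20

C (MIN): min(7, -19, 20) = -19
D (MIN): min(33, -37, -31) = -37
E (MIN): min(-26, 38) = -26
B (MAX): max(-19, -37, -26) = -19
G (MIN): min(10, -20, -18) = -20
H (MIN): min(-22, -45) = -45
I (MIN): min(18, -28, -21) = -28
F (MAX): max(-20, -45, -28) = -20
Root (MIN): min(-19, -20) = -20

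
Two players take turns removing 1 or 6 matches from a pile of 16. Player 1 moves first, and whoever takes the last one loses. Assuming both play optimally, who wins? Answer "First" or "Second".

First

Mark each pile size as W (mover wins) or L (mover loses):
i:   0  1  2  3  4  5  6  7  8  9 10 11 12 13 14 15 16
     W  L  W  L  W  L  W  W  L  W  L  W  L  W  W  L  W
Position 16 is W, so the first player wins.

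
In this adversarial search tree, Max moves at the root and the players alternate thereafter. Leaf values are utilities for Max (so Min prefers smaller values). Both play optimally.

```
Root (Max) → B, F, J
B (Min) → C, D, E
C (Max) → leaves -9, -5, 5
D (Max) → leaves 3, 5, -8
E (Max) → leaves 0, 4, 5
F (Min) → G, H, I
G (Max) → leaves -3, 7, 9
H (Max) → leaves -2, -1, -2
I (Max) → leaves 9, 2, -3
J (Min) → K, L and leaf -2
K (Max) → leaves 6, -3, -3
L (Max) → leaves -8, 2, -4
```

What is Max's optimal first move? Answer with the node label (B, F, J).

B

C (Max): max(-9, -5, 5) = 5
D (Max): max(3, 5, -8) = 5
E (Max): max(0, 4, 5) = 5
B (Min): min(5, 5, 5) = 5
G (Max): max(-3, 7, 9) = 9
H (Max): max(-2, -1, -2) = -1
I (Max): max(9, 2, -3) = 9
F (Min): min(9, -1, 9) = -1
K (Max): max(6, -3, -3) = 6
L (Max): max(-8, 2, -4) = 2
J (Min): min(6, 2, -2) = -2
Root (Max): max(5, -1, -2) = 5
Max picks the child with the highest value: B (value 5).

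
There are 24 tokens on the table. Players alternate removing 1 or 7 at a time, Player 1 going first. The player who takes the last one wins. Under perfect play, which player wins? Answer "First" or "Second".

Compute winning (W) and losing (L) positions by backward induction:
i:   0  1  2  3  4  5  6  7  8  9 10 11 12 13 14 15 16 17 18 19 20 21 22 23 24
     L  W  L  W  L  W  L  W  L  W  L  W  L  W  L  W  L  W  L  W  L  W  L  W  L
Position 24 is L, so the second player wins.

Second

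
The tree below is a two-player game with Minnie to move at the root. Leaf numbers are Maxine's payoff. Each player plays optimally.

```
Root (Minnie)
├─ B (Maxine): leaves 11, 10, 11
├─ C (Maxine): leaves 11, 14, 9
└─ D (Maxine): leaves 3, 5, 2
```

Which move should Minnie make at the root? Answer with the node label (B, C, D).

B (Maxine): max(11, 10, 11) = 11
C (Maxine): max(11, 14, 9) = 14
D (Maxine): max(3, 5, 2) = 5
Root (Minnie): min(11, 14, 5) = 5
Minnie picks the child with the lowest value: D (value 5).

D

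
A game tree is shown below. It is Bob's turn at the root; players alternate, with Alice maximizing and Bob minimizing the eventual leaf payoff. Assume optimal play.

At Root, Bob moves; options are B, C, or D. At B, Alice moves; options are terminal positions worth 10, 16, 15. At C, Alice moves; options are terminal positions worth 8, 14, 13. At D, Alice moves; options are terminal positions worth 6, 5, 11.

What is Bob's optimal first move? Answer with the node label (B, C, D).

B (Alice): max(10, 16, 15) = 16
C (Alice): max(8, 14, 13) = 14
D (Alice): max(6, 5, 11) = 11
Root (Bob): min(16, 14, 11) = 11
Bob picks the child with the lowest value: D (value 11).

D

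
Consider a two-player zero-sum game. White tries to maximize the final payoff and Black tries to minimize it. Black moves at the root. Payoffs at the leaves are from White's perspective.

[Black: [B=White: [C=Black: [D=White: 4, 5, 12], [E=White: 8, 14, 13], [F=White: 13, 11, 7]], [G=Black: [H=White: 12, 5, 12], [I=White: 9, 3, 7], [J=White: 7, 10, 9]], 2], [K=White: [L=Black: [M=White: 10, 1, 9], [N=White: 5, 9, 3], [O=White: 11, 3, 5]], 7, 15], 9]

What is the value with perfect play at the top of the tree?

D (White): max(4, 5, 12) = 12
E (White): max(8, 14, 13) = 14
F (White): max(13, 11, 7) = 13
C (Black): min(12, 14, 13) = 12
H (White): max(12, 5, 12) = 12
I (White): max(9, 3, 7) = 9
J (White): max(7, 10, 9) = 10
G (Black): min(12, 9, 10) = 9
B (White): max(12, 9, 2) = 12
M (White): max(10, 1, 9) = 10
N (White): max(5, 9, 3) = 9
O (White): max(11, 3, 5) = 11
L (Black): min(10, 9, 11) = 9
K (White): max(9, 7, 15) = 15
Root (Black): min(12, 15, 9) = 9

9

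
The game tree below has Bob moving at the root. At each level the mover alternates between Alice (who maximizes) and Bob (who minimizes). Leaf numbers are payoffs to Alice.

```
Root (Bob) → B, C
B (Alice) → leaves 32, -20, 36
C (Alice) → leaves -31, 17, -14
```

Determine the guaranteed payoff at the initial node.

17

B (Alice): max(32, -20, 36) = 36
C (Alice): max(-31, 17, -14) = 17
Root (Bob): min(36, 17) = 17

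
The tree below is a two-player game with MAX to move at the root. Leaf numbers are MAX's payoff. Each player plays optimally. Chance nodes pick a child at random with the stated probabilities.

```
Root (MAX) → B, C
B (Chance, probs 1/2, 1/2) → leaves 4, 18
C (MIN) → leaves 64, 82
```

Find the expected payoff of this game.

64

B (Chance): 1/2·4 + 1/2·18 = 11
C (MIN): min(64, 82) = 64
Root (MAX): max(11, 64) = 64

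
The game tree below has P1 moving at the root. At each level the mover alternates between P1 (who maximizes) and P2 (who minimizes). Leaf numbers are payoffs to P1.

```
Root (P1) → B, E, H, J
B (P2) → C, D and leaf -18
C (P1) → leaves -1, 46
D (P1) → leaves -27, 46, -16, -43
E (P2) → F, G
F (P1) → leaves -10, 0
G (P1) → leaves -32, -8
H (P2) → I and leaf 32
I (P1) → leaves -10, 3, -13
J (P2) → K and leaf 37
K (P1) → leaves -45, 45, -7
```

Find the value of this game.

C (P1): max(-1, 46) = 46
D (P1): max(-27, 46, -16, -43) = 46
B (P2): min(46, 46, -18) = -18
F (P1): max(-10, 0) = 0
G (P1): max(-32, -8) = -8
E (P2): min(0, -8) = -8
I (P1): max(-10, 3, -13) = 3
H (P2): min(3, 32) = 3
K (P1): max(-45, 45, -7) = 45
J (P2): min(45, 37) = 37
Root (P1): max(-18, -8, 3, 37) = 37

37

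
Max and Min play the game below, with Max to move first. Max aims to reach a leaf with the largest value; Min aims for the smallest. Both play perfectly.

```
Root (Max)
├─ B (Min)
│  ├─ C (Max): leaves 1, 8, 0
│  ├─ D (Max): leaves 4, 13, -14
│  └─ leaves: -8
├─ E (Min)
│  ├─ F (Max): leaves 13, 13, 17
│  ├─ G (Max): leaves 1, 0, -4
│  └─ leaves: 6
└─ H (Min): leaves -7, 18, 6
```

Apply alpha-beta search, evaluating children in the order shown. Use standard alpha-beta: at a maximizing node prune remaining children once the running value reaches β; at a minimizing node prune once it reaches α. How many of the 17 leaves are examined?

C [α=-∞,β=+∞]: v=8
D [α=-∞,β=8]: v=13 after child 2 ≥ β → β-cutoff, skip 1
B [α=-∞,β=+∞]: v=-8
F [α=-8,β=+∞]: v=17
G [α=-8,β=17]: v=1
E [α=-8,β=+∞]: v=1
H [α=1,β=+∞]: v=-7 after child 1 ≤ α → α-cutoff, skip 2
Root [α=-∞,β=+∞]: v=1
Leaves evaluated: 14 of 17.

14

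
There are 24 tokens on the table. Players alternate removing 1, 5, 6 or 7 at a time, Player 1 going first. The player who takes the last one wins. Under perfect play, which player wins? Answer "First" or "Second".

Positions where the player to move wins (W) vs loses (L):
i:   0  1  2  3  4  5  6  7  8  9 10 11 12 13 14 15 16 17 18 19 20 21 22 23 24
     L  W  L  W  L  W  W  W  W  W  W  W  L  W  L  W  L  W  W  W  W  W  W  W  L
Position 24 is L, so the second player wins.

Second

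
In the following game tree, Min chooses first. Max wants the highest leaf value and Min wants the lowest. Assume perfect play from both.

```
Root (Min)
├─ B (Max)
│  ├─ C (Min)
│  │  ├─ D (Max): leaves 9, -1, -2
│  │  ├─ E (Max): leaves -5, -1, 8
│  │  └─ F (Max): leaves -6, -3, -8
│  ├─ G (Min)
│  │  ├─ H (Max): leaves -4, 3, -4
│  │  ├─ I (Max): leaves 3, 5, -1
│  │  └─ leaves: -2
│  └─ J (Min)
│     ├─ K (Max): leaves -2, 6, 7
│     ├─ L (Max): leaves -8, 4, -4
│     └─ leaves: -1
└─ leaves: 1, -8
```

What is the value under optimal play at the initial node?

-8

D (Max): max(9, -1, -2) = 9
E (Max): max(-5, -1, 8) = 8
F (Max): max(-6, -3, -8) = -3
C (Min): min(9, 8, -3) = -3
H (Max): max(-4, 3, -4) = 3
I (Max): max(3, 5, -1) = 5
G (Min): min(3, 5, -2) = -2
K (Max): max(-2, 6, 7) = 7
L (Max): max(-8, 4, -4) = 4
J (Min): min(7, 4, -1) = -1
B (Max): max(-3, -2, -1) = -1
Root (Min): min(-1, 1, -8) = -8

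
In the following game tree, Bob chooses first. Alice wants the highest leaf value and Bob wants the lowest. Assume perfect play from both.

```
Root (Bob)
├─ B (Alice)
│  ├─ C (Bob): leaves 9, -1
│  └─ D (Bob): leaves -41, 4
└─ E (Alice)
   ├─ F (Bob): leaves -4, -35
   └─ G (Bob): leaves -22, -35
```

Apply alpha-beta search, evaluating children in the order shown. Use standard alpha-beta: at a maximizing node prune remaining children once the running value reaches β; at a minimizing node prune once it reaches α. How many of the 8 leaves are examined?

C [α=-∞,β=+∞]: v=-1
D [α=-1,β=+∞]: v=-41 after child 1 ≤ α → α-cutoff, skip 1
B [α=-∞,β=+∞]: v=-1
F [α=-∞,β=-1]: v=-35
G [α=-35,β=-1]: v=-35
E [α=-∞,β=-1]: v=-35
Root [α=-∞,β=+∞]: v=-35
Leaves evaluated: 7 of 8.

7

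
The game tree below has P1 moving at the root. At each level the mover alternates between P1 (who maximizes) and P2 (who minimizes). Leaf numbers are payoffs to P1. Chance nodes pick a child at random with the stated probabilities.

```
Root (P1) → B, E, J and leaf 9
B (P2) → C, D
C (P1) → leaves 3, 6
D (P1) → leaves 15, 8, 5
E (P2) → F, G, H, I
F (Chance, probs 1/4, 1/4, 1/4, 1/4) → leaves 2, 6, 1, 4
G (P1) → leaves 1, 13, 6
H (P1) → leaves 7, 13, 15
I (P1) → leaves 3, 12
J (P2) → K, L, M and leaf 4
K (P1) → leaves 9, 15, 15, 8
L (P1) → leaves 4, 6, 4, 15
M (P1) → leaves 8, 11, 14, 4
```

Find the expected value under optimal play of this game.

C (P1): max(3, 6) = 6
D (P1): max(15, 8, 5) = 15
B (P2): min(6, 15) = 6
F (Chance): 1/4·2 + 1/4·6 + 1/4·1 + 1/4·4 = 3.25
G (P1): max(1, 13, 6) = 13
H (P1): max(7, 13, 15) = 15
I (P1): max(3, 12) = 12
E (P2): min(3.25, 13, 15, 12) = 3.25
K (P1): max(9, 15, 15, 8) = 15
L (P1): max(4, 6, 4, 15) = 15
M (P1): max(8, 11, 14, 4) = 14
J (P2): min(15, 15, 14, 4) = 4
Root (P1): max(6, 3.25, 4, 9) = 9

9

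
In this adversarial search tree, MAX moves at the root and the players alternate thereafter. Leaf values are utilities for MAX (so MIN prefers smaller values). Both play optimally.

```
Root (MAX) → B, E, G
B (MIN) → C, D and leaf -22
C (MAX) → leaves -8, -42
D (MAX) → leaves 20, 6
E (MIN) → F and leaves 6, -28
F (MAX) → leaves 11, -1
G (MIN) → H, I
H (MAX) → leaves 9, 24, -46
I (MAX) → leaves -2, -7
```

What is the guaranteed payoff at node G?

-2

H: max(9, 24, -46) = 24
I: max(-2, -7) = -2
G: min(24, -2) = -2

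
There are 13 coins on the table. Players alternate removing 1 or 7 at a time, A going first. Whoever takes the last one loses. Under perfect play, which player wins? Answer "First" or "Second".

W/L table (W = player to move can force a win):
i:   0  1  2  3  4  5  6  7  8  9 10 11 12 13
     W  L  W  L  W  L  W  L  W  L  W  L  W  L
Position 13 is L, so the second player wins.

Second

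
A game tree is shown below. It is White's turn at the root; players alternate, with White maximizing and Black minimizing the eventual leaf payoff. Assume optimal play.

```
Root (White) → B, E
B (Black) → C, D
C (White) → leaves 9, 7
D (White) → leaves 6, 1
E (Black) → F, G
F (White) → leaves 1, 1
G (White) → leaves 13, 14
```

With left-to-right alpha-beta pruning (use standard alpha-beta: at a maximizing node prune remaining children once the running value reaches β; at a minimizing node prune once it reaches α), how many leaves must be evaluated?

6

C [α=-∞,β=+∞]: v=9
D [α=-∞,β=9]: v=6
B [α=-∞,β=+∞]: v=6
F [α=6,β=+∞]: v=1
E [α=6,β=+∞]: v=1 after child 1 ≤ α → α-cutoff, skip 1
Root [α=-∞,β=+∞]: v=6
Leaves evaluated: 6 of 8.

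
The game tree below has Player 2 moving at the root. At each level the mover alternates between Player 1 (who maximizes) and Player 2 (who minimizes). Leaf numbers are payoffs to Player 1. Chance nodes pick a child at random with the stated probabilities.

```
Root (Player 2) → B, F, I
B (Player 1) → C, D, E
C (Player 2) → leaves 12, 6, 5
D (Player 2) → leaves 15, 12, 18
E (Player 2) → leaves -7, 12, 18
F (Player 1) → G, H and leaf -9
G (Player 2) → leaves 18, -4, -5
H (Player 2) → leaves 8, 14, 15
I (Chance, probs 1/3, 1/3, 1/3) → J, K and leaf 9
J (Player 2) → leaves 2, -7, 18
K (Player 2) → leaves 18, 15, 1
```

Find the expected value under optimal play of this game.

C (Player 2): min(12, 6, 5) = 5
D (Player 2): min(15, 12, 18) = 12
E (Player 2): min(-7, 12, 18) = -7
B (Player 1): max(5, 12, -7) = 12
G (Player 2): min(18, -4, -5) = -5
H (Player 2): min(8, 14, 15) = 8
F (Player 1): max(-5, 8, -9) = 8
J (Player 2): min(2, -7, 18) = -7
K (Player 2): min(18, 15, 1) = 1
I (Chance): 1/3·-7 + 1/3·1 + 1/3·9 = 1
Root (Player 2): min(12, 8, 1) = 1

1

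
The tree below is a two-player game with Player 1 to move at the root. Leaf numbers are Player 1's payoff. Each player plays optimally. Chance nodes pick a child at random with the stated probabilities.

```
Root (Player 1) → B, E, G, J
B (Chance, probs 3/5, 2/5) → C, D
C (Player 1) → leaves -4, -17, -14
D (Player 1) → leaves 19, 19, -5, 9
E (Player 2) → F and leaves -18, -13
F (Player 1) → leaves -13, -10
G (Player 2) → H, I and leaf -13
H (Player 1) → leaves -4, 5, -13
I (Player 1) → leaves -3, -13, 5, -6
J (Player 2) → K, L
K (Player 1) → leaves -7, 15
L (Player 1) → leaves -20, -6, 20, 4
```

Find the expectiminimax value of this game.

15

C (Player 1): max(-4, -17, -14) = -4
D (Player 1): max(19, 19, -5, 9) = 19
B (Chance): 3/5·-4 + 2/5·19 = 5.2
F (Player 1): max(-13, -10) = -10
E (Player 2): min(-10, -18, -13) = -18
H (Player 1): max(-4, 5, -13) = 5
I (Player 1): max(-3, -13, 5, -6) = 5
G (Player 2): min(5, 5, -13) = -13
K (Player 1): max(-7, 15) = 15
L (Player 1): max(-20, -6, 20, 4) = 20
J (Player 2): min(15, 20) = 15
Root (Player 1): max(5.2, -18, -13, 15) = 15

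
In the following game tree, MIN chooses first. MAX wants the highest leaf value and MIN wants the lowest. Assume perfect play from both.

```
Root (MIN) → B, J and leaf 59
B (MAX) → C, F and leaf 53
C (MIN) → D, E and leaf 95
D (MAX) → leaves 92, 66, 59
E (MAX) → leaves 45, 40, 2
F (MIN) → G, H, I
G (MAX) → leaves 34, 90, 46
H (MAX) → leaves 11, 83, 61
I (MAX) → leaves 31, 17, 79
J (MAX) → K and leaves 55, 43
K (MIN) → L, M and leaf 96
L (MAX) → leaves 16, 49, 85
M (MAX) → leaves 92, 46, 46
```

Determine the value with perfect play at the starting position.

D (MAX): max(92, 66, 59) = 92
E (MAX): max(45, 40, 2) = 45
C (MIN): min(92, 45, 95) = 45
G (MAX): max(34, 90, 46) = 90
H (MAX): max(11, 83, 61) = 83
I (MAX): max(31, 17, 79) = 79
F (MIN): min(90, 83, 79) = 79
B (MAX): max(45, 79, 53) = 79
L (MAX): max(16, 49, 85) = 85
M (MAX): max(92, 46, 46) = 92
K (MIN): min(85, 92, 96) = 85
J (MAX): max(85, 55, 43) = 85
Root (MIN): min(79, 85, 59) = 59

59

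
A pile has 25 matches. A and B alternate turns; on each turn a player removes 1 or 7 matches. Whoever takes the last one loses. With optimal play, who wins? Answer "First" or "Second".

Second

Compute winning (W) and losing (L) positions by backward induction:
i:   0  1  2  3  4  5  6  7  8  9 10 11 12 13 14 15 16 17 18 19 20 21 22 23 24 25
     W  L  W  L  W  L  W  L  W  L  W  L  W  L  W  L  W  L  W  L  W  L  W  L  W  L
Position 25 is L, so the second player wins.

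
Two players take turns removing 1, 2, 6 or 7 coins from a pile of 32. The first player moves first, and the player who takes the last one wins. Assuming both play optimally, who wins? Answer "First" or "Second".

Second

W/L table (W = player to move can force a win):
i:   0  1  2  3  4  5  6  7  8  9 10 11 12 13 14 15 16 17 18 19 20 21 22 23 24 25 26 27 28 29 30 31 32
     L  W  W  L  W  W  W  W  L  W  W  L  W  W  W  W  L  W  W  L  W  W  W  W  L  W  W  L  W  W  W  W  L
Position 32 is L, so the second player wins.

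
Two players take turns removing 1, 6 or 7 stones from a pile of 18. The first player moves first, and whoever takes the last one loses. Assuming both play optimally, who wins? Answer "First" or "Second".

First

i:   0  1  2  3  4  5  6  7  8  9 10 11 12 13 14 15 16 17 18
     W  L  W  L  W  L  W  W  W  W  W  W  W  L  W  L  W  L  W
Position 18 is W, so the first player wins.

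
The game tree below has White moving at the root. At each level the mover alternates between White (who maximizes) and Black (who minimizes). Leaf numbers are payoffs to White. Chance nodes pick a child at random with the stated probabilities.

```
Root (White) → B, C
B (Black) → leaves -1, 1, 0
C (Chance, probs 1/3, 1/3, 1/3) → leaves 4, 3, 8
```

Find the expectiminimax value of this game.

5

B (Black): min(-1, 1, 0) = -1
C (Chance): 1/3·4 + 1/3·3 + 1/3·8 = 5
Root (White): max(-1, 5) = 5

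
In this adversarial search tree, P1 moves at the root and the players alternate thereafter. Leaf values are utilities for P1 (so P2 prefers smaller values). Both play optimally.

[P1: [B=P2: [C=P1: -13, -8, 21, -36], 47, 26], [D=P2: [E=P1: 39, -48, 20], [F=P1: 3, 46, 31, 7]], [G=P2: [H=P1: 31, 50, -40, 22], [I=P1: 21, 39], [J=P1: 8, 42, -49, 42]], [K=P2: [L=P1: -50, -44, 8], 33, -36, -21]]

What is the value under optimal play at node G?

H: max(31, 50, -40, 22) = 50
I: max(21, 39) = 39
J: max(8, 42, -49, 42) = 42
G: min(50, 39, 42) = 39

39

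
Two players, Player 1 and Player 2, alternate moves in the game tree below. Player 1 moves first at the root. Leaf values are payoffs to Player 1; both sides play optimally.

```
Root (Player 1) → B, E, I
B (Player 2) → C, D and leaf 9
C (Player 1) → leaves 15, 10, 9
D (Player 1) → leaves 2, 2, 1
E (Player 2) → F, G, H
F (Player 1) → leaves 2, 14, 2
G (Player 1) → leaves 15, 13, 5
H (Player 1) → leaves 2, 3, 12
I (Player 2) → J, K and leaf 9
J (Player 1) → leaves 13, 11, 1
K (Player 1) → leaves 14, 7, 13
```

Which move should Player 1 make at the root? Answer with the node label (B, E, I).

C (Player 1): max(15, 10, 9) = 15
D (Player 1): max(2, 2, 1) = 2
B (Player 2): min(15, 2, 9) = 2
F (Player 1): max(2, 14, 2) = 14
G (Player 1): max(15, 13, 5) = 15
H (Player 1): max(2, 3, 12) = 12
E (Player 2): min(14, 15, 12) = 12
J (Player 1): max(13, 11, 1) = 13
K (Player 1): max(14, 7, 13) = 14
I (Player 2): min(13, 14, 9) = 9
Root (Player 1): max(2, 12, 9) = 12
Player 1 picks the child with the highest value: E (value 12).

E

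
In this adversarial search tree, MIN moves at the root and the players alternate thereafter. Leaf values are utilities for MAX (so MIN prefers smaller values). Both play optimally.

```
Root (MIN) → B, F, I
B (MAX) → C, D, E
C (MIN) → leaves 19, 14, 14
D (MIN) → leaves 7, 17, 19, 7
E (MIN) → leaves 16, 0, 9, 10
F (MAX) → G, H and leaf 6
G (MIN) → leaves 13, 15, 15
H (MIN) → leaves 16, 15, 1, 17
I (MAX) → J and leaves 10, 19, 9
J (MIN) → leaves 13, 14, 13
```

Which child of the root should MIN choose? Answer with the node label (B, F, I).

F

C (MIN): min(19, 14, 14) = 14
D (MIN): min(7, 17, 19, 7) = 7
E (MIN): min(16, 0, 9, 10) = 0
B (MAX): max(14, 7, 0) = 14
G (MIN): min(13, 15, 15) = 13
H (MIN): min(16, 15, 1, 17) = 1
F (MAX): max(13, 1, 6) = 13
J (MIN): min(13, 14, 13) = 13
I (MAX): max(13, 10, 19, 9) = 19
Root (MIN): min(14, 13, 19) = 13
MIN picks the child with the lowest value: F (value 13).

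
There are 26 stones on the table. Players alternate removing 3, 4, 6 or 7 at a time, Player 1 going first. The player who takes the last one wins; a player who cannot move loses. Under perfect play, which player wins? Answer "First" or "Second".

First

W/L table (W = player to move can force a win):
i:   0  1  2  3  4  5  6  7  8  9 10 11 12 13 14 15 16 17 18 19 20 21 22 23 24 25 26
     L  L  L  W  W  W  W  W  W  W  L  L  L  W  W  W  W  W  W  W  L  L  L  W  W  W  W
Position 26 is W, so the first player wins.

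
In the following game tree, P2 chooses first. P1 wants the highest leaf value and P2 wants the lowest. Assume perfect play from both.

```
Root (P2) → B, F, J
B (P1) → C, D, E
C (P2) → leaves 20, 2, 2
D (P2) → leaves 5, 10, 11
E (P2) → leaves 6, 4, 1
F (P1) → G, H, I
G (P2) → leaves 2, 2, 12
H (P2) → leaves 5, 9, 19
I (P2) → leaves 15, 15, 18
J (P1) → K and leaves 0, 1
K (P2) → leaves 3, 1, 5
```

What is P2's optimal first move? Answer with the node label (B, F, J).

C (P2): min(20, 2, 2) = 2
D (P2): min(5, 10, 11) = 5
E (P2): min(6, 4, 1) = 1
B (P1): max(2, 5, 1) = 5
G (P2): min(2, 2, 12) = 2
H (P2): min(5, 9, 19) = 5
I (P2): min(15, 15, 18) = 15
F (P1): max(2, 5, 15) = 15
K (P2): min(3, 1, 5) = 1
J (P1): max(1, 0, 1) = 1
Root (P2): min(5, 15, 1) = 1
P2 picks the child with the lowest value: J (value 1).

J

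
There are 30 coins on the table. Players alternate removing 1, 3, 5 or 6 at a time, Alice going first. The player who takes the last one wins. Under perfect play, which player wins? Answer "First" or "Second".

i:   0  1  2  3  4  5  6  7  8  9 10 11 12 13 14 15 16 17 18 19 20 21 22 23 24 25 26 27 28 29 30
     L  W  L  W  L  W  W  W  W  W  W  L  W  L  W  L  W  W  W  W  W  W  L  W  L  W  L  W  W  W  W
Position 30 is W, so the first player wins.

First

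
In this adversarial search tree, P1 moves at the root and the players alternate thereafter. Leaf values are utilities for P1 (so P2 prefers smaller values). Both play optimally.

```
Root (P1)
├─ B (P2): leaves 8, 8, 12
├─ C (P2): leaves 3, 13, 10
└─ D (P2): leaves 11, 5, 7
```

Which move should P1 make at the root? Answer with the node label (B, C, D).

B (P2): min(8, 8, 12) = 8
C (P2): min(3, 13, 10) = 3
D (P2): min(11, 5, 7) = 5
Root (P1): max(8, 3, 5) = 8
P1 picks the child with the highest value: B (value 8).

B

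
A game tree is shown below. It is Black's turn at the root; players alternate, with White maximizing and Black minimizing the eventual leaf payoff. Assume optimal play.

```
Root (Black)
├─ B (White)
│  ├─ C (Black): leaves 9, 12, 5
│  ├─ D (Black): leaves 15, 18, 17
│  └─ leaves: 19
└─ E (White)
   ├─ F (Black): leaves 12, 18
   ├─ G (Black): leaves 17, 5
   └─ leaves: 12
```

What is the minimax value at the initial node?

12

C (Black): min(9, 12, 5) = 5
D (Black): min(15, 18, 17) = 15
B (White): max(5, 15, 19) = 19
F (Black): min(12, 18) = 12
G (Black): min(17, 5) = 5
E (White): max(12, 5, 12) = 12
Root (Black): min(19, 12) = 12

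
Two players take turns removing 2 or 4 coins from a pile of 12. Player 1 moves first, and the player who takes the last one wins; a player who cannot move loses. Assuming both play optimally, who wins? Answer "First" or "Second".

Second

Mark each pile size as W (mover wins) or L (mover loses):
i:   0  1  2  3  4  5  6  7  8  9 10 11 12
     L  L  W  W  W  W  L  L  W  W  W  W  L
Position 12 is L, so the second player wins.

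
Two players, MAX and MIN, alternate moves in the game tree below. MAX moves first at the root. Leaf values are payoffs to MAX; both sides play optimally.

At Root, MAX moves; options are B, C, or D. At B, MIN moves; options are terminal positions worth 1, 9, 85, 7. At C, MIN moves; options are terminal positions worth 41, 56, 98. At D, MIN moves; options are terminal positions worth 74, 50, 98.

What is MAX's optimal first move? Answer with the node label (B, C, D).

B (MIN): min(1, 9, 85, 7) = 1
C (MIN): min(41, 56, 98) = 41
D (MIN): min(74, 50, 98) = 50
Root (MAX): max(1, 41, 50) = 50
MAX picks the child with the highest value: D (value 50).

D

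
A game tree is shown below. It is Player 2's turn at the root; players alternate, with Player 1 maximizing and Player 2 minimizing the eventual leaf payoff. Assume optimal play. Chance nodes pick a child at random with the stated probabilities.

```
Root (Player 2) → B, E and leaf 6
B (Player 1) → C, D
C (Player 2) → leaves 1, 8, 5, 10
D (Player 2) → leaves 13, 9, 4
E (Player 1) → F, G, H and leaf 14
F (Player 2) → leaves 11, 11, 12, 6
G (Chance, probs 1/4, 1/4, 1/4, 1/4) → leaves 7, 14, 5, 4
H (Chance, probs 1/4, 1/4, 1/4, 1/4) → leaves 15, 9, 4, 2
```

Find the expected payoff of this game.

4

C (Player 2): min(1, 8, 5, 10) = 1
D (Player 2): min(13, 9, 4) = 4
B (Player 1): max(1, 4) = 4
F (Player 2): min(11, 11, 12, 6) = 6
G (Chance): 1/4·7 + 1/4·14 + 1/4·5 + 1/4·4 = 7.5
H (Chance): 1/4·15 + 1/4·9 + 1/4·4 + 1/4·2 = 7.5
E (Player 1): max(6, 7.5, 7.5, 14) = 14
Root (Player 2): min(4, 14, 6) = 4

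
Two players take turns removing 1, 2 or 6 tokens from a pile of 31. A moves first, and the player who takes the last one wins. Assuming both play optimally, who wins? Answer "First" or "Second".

Mark each pile size as W (mover wins) or L (mover loses):
i:   0  1  2  3  4  5  6  7  8  9 10 11 12 13 14 15 16 17 18 19 20 21 22 23 24 25 26 27 28 29 30 31
     L  W  W  L  W  W  W  L  W  W  L  W  W  W  L  W  W  L  W  W  W  L  W  W  L  W  W  W  L  W  W  L
Position 31 is L, so the second player wins.

Second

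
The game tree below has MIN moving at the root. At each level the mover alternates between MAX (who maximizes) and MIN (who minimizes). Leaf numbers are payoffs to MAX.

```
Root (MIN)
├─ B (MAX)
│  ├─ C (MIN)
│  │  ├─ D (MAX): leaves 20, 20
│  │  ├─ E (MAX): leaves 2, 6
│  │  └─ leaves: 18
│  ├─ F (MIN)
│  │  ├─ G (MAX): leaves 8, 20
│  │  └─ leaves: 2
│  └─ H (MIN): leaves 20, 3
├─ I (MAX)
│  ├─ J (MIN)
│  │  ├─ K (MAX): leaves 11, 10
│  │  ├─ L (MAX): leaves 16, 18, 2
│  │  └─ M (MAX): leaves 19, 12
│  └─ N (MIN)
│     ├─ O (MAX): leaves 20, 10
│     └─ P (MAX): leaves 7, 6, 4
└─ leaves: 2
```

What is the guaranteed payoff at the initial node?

2

D (MAX): max(20, 20) = 20
E (MAX): max(2, 6) = 6
C (MIN): min(20, 6, 18) = 6
G (MAX): max(8, 20) = 20
F (MIN): min(20, 2) = 2
H (MIN): min(20, 3) = 3
B (MAX): max(6, 2, 3) = 6
K (MAX): max(11, 10) = 11
L (MAX): max(16, 18, 2) = 18
M (MAX): max(19, 12) = 19
J (MIN): min(11, 18, 19) = 11
O (MAX): max(20, 10) = 20
P (MAX): max(7, 6, 4) = 7
N (MIN): min(20, 7) = 7
I (MAX): max(11, 7) = 11
Root (MIN): min(6, 11, 2) = 2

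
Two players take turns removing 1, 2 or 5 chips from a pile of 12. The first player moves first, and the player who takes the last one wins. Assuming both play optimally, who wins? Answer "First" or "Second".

Compute winning (W) and losing (L) positions by backward induction:
i:   0  1  2  3  4  5  6  7  8  9 10 11 12
     L  W  W  L  W  W  L  W  W  L  W  W  L
Position 12 is L, so the second player wins.

Second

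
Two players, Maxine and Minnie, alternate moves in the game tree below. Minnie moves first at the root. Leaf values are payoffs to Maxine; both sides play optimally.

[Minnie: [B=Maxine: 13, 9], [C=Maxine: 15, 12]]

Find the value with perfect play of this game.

B (Maxine): max(13, 9) = 13
C (Maxine): max(15, 12) = 15
Root (Minnie): min(13, 15) = 13

13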